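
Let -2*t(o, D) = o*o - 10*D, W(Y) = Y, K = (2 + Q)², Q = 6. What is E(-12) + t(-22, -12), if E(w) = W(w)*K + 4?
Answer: -1066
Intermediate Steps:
K = 64 (K = (2 + 6)² = 8² = 64)
t(o, D) = 5*D - o²/2 (t(o, D) = -(o*o - 10*D)/2 = -(o² - 10*D)/2 = 5*D - o²/2)
E(w) = 4 + 64*w (E(w) = w*64 + 4 = 64*w + 4 = 4 + 64*w)
E(-12) + t(-22, -12) = (4 + 64*(-12)) + (5*(-12) - ½*(-22)²) = (4 - 768) + (-60 - ½*484) = -764 + (-60 - 242) = -764 - 302 = -1066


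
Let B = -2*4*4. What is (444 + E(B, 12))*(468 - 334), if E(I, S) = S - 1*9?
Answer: 59898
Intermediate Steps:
B = -32 (B = -8*4 = -32)
E(I, S) = -9 + S (E(I, S) = S - 9 = -9 + S)
(444 + E(B, 12))*(468 - 334) = (444 + (-9 + 12))*(468 - 334) = (444 + 3)*134 = 447*134 = 59898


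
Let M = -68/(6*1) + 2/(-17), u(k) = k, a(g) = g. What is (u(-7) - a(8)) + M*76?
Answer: -45149/51 ≈ -885.27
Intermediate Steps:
M = -584/51 (M = -68/6 + 2*(-1/17) = -68*⅙ - 2/17 = -34/3 - 2/17 = -584/51 ≈ -11.451)
(u(-7) - a(8)) + M*76 = (-7 - 1*8) - 584/51*76 = (-7 - 8) - 44384/51 = -15 - 44384/51 = -45149/51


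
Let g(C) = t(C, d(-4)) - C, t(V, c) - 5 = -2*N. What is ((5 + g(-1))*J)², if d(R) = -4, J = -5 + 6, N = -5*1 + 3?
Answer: 225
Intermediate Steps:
N = -2 (N = -5 + 3 = -2)
J = 1
t(V, c) = 9 (t(V, c) = 5 - 2*(-2) = 5 + 4 = 9)
g(C) = 9 - C
((5 + g(-1))*J)² = ((5 + (9 - 1*(-1)))*1)² = ((5 + (9 + 1))*1)² = ((5 + 10)*1)² = (15*1)² = 15² = 225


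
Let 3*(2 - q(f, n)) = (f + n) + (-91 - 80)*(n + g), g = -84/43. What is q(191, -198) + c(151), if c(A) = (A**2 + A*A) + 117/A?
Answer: 666371902/19479 ≈ 34210.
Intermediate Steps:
g = -84/43 (g = -84*1/43 = -84/43 ≈ -1.9535)
q(f, n) = -4702/43 - f/3 + 170*n/3 (q(f, n) = 2 - ((f + n) + (-91 - 80)*(n - 84/43))/3 = 2 - ((f + n) - 171*(-84/43 + n))/3 = 2 - ((f + n) + (14364/43 - 171*n))/3 = 2 - (14364/43 + f - 170*n)/3 = 2 + (-4788/43 - f/3 + 170*n/3) = -4702/43 - f/3 + 170*n/3)
c(A) = 2*A**2 + 117/A (c(A) = (A**2 + A**2) + 117/A = 2*A**2 + 117/A)
q(191, -198) + c(151) = (-4702/43 - 1/3*191 + (170/3)*(-198)) + (117 + 2*151**3)/151 = (-4702/43 - 191/3 - 11220) + (117 + 2*3442951)/151 = -1469699/129 + (117 + 6885902)/151 = -1469699/129 + (1/151)*6886019 = -1469699/129 + 6886019/151 = 666371902/19479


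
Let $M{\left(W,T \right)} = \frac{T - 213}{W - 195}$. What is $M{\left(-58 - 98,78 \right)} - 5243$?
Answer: $- \frac{68154}{13} \approx -5242.6$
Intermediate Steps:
$M{\left(W,T \right)} = \frac{-213 + T}{-195 + W}$
$M{\left(-58 - 98,78 \right)} - 5243 = \frac{-213 + 78}{-195 - 156} - 5243 = \frac{1}{-195 - 156} \left(-135\right) - 5243 = \frac{1}{-351} \left(-135\right) - 5243 = \left(- \frac{1}{351}\right) \left(-135\right) - 5243 = \frac{5}{13} - 5243 = - \frac{68154}{13}$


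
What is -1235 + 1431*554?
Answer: 791539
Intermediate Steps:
-1235 + 1431*554 = -1235 + 792774 = 791539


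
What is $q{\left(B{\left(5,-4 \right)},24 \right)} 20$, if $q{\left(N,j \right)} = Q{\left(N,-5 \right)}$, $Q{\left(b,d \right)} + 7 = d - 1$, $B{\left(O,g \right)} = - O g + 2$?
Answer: $-260$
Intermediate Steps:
$B{\left(O,g \right)} = 2 - O g$ ($B{\left(O,g \right)} = - O g + 2 = 2 - O g$)
$Q{\left(b,d \right)} = -8 + d$ ($Q{\left(b,d \right)} = -7 + \left(d - 1\right) = -7 + \left(-1 + d\right) = -8 + d$)
$q{\left(N,j \right)} = -13$ ($q{\left(N,j \right)} = -8 - 5 = -13$)
$q{\left(B{\left(5,-4 \right)},24 \right)} 20 = \left(-13\right) 20 = -260$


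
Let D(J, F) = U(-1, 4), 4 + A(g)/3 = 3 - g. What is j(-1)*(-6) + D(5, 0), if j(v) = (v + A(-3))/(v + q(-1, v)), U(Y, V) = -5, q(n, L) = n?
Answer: 10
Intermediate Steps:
A(g) = -3 - 3*g (A(g) = -12 + 3*(3 - g) = -12 + (9 - 3*g) = -3 - 3*g)
D(J, F) = -5
j(v) = (6 + v)/(-1 + v) (j(v) = (v + (-3 - 3*(-3)))/(v - 1) = (v + (-3 + 9))/(-1 + v) = (v + 6)/(-1 + v) = (6 + v)/(-1 + v))
j(-1)*(-6) + D(5, 0) = ((6 - 1)/(-1 - 1))*(-6) - 5 = (5/(-2))*(-6) - 5 = -1/2*5*(-6) - 5 = -5/2*(-6) - 5 = 15 - 5 = 10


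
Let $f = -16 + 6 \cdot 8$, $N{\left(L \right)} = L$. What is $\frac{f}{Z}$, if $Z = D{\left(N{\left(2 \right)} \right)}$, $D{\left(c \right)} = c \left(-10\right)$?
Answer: $- \frac{8}{5} \approx -1.6$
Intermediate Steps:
$D{\left(c \right)} = - 10 c$
$Z = -20$ ($Z = \left(-10\right) 2 = -20$)
$f = 32$ ($f = -16 + 48 = 32$)
$\frac{f}{Z} = \frac{32}{-20} = 32 \left(- \frac{1}{20}\right) = - \frac{8}{5}$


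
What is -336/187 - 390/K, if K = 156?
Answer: -1607/374 ≈ -4.2968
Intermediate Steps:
-336/187 - 390/K = -336/187 - 390/156 = -336*1/187 - 390*1/156 = -336/187 - 5/2 = -1607/374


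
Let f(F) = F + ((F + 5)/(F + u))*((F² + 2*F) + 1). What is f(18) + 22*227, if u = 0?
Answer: 98519/18 ≈ 5473.3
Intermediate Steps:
f(F) = F + (5 + F)*(1 + F² + 2*F)/F (f(F) = F + ((F + 5)/(F + 0))*((F² + 2*F) + 1) = F + ((5 + F)/F)*(1 + F² + 2*F) = F + (5 + F)*(1 + F² + 2*F)/F)
f(18) + 22*227 = (11 + 18² + 5/18 + 8*18) + 22*227 = (11 + 324 + 5*(1/18) + 144) + 4994 = (11 + 324 + 5/18 + 144) + 4994 = 8627/18 + 4994 = 98519/18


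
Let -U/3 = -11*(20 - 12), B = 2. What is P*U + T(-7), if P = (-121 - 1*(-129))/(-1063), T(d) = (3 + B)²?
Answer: 24463/1063 ≈ 23.013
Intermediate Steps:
U = 264 (U = -(-33)*(20 - 12) = -(-33)*8 = -3*(-88) = 264)
T(d) = 25 (T(d) = (3 + 2)² = 5² = 25)
P = -8/1063 (P = (-121 + 129)*(-1/1063) = 8*(-1/1063) = -8/1063 ≈ -0.0075259)
P*U + T(-7) = -8/1063*264 + 25 = -2112/1063 + 25 = 24463/1063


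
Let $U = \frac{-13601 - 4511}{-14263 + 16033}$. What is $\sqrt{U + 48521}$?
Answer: $\frac{\sqrt{37994845665}}{885} \approx 220.25$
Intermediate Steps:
$U = - \frac{9056}{885}$ ($U = - \frac{18112}{1770} = \left(-18112\right) \frac{1}{1770} = - \frac{9056}{885} \approx -10.233$)
$\sqrt{U + 48521} = \sqrt{- \frac{9056}{885} + 48521} = \sqrt{\frac{42932029}{885}} = \frac{\sqrt{37994845665}}{885}$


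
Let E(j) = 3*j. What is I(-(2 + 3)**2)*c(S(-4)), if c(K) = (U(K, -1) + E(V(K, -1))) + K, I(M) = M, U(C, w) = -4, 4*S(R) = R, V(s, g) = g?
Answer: 200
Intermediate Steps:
S(R) = R/4
c(K) = -7 + K (c(K) = (-4 + 3*(-1)) + K = (-4 - 3) + K = -7 + K)
I(-(2 + 3)**2)*c(S(-4)) = (-(2 + 3)**2)*(-7 + (1/4)*(-4)) = (-1*5**2)*(-7 - 1) = -1*25*(-8) = -25*(-8) = 200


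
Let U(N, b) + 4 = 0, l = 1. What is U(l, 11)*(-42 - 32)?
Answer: 296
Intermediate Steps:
U(N, b) = -4 (U(N, b) = -4 + 0 = -4)
U(l, 11)*(-42 - 32) = -4*(-42 - 32) = -4*(-74) = 296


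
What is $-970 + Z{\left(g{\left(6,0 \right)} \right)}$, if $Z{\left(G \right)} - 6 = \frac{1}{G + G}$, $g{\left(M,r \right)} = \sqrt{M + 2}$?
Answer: $-964 + \frac{\sqrt{2}}{8} \approx -963.82$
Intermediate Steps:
$g{\left(M,r \right)} = \sqrt{2 + M}$
$Z{\left(G \right)} = 6 + \frac{1}{2 G}$ ($Z{\left(G \right)} = 6 + \frac{1}{G + G} = 6 + \frac{1}{2 G}$)
$-970 + Z{\left(g{\left(6,0 \right)} \right)} = -970 + \left(6 + \frac{1}{2 \sqrt{2 + 6}}\right) = -970 + \left(6 + \frac{1}{2 \sqrt{8}}\right) = -970 + \left(6 + \frac{1}{2 \cdot 2 \sqrt{2}}\right) = -970 + \left(6 + \frac{\frac{1}{4} \sqrt{2}}{2}\right) = -970 + \left(6 + \frac{\sqrt{2}}{8}\right) = -964 + \frac{\sqrt{2}}{8}$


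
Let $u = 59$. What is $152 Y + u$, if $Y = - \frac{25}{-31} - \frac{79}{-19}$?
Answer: $\frac{25221}{31} \approx 813.58$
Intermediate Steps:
$Y = \frac{2924}{589}$ ($Y = \left(-25\right) \left(- \frac{1}{31}\right) - - \frac{79}{19} = \frac{25}{31} + \frac{79}{19} = \frac{2924}{589} \approx 4.9643$)
$152 Y + u = 152 \cdot \frac{2924}{589} + 59 = \frac{23392}{31} + 59 = \frac{25221}{31}$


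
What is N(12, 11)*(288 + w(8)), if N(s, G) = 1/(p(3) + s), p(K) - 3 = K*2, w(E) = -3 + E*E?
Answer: 349/21 ≈ 16.619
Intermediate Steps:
w(E) = -3 + E**2
p(K) = 3 + 2*K (p(K) = 3 + K*2 = 3 + 2*K)
N(s, G) = 1/(9 + s) (N(s, G) = 1/((3 + 2*3) + s) = 1/((3 + 6) + s) = 1/(9 + s))
N(12, 11)*(288 + w(8)) = (288 + (-3 + 8**2))/(9 + 12) = (288 + (-3 + 64))/21 = (288 + 61)/21 = (1/21)*349 = 349/21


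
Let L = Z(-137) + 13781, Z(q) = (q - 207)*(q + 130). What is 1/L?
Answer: 1/16189 ≈ 6.1770e-5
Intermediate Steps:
Z(q) = (-207 + q)*(130 + q)
L = 16189 (L = (-26910 + (-137)² - 77*(-137)) + 13781 = (-26910 + 18769 + 10549) + 13781 = 2408 + 13781 = 16189)
1/L = 1/16189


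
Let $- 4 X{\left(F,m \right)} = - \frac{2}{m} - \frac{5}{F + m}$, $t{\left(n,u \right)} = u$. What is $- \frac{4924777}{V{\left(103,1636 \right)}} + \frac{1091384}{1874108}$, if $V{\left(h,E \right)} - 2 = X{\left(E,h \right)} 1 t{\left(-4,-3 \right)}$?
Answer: $- \frac{1653171422613478550}{665756720339} \approx -2.4831 \cdot 10^{6}$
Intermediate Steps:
$X{\left(F,m \right)} = \frac{1}{2 m} + \frac{5}{4 \left(F + m\right)}$ ($X{\left(F,m \right)} = - \frac{- \frac{2}{m} - \frac{5}{F + m}}{4} = - \frac{- \frac{5}{F + m} - \frac{2}{m}}{4} = \frac{1}{2 m} + \frac{5}{4 \left(F + m\right)}$)
$V{\left(h,E \right)} = 2 - \frac{3 \left(2 E + 7 h\right)}{4 h \left(E + h\right)}$ ($V{\left(h,E \right)} = 2 + \frac{2 E + 7 h}{4 h \left(E + h\right)} 1 \left(-3\right) = 2 + \frac{2 E + 7 h}{4 h \left(E + h\right)} \left(-3\right) = 2 - \frac{3 \left(2 E + 7 h\right)}{4 h \left(E + h\right)}$)
$- \frac{4924777}{V{\left(103,1636 \right)}} + \frac{1091384}{1874108} = - \frac{4924777}{\frac{1}{4} \cdot \frac{1}{103} \frac{1}{1636 + 103} \left(\left(-21\right) 103 - 9816 + 8 \cdot 103 \left(1636 + 103\right)\right)} + \frac{1091384}{1874108} = - \frac{4924777}{\frac{1}{4} \cdot \frac{1}{103} \cdot \frac{1}{1739} \left(-2163 - 9816 + 8 \cdot 103 \cdot 1739\right)} + 1091384 \cdot \frac{1}{1874108} = - \frac{4924777}{\frac{1}{4} \cdot \frac{1}{103} \cdot \frac{1}{1739} \left(-2163 - 9816 + 1432936\right)} + \frac{272846}{468527} = - \frac{4924777}{\frac{1}{4} \cdot \frac{1}{103} \cdot \frac{1}{1739} \cdot 1420957} + \frac{272846}{468527} = - \frac{4924777}{\frac{1420957}{716468}} + \frac{272846}{468527} = \left(-4924777\right) \frac{716468}{1420957} + \frac{272846}{468527} = - \frac{3528445127636}{1420957} + \frac{272846}{468527} = - \frac{1653171422613478550}{665756720339}$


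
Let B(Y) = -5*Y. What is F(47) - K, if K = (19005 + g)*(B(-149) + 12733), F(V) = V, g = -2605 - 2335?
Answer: -189568023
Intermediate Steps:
g = -4940
K = 189568070 (K = (19005 - 4940)*(-5*(-149) + 12733) = 14065*(745 + 12733) = 14065*13478 = 189568070)
F(47) - K = 47 - 1*189568070 = 47 - 189568070 = -189568023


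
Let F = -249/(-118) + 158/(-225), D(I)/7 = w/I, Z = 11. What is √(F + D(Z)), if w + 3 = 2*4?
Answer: √1739892418/19470 ≈ 2.1424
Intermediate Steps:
w = 5 (w = -3 + 2*4 = -3 + 8 = 5)
D(I) = 35/I (D(I) = 7*(5/I) = 35/I)
F = 37381/26550 (F = -249*(-1/118) + 158*(-1/225) = 249/118 - 158/225 = 37381/26550 ≈ 1.4079)
√(F + D(Z)) = √(37381/26550 + 35/11) = √(1340441/292050) = √1739892418/19470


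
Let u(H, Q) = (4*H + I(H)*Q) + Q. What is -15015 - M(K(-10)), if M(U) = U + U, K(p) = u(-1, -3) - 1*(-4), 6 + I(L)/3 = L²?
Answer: -15099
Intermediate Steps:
I(L) = -18 + 3*L²
u(H, Q) = Q + 4*H + Q*(-18 + 3*H²) (u(H, Q) = (4*H + (-18 + 3*H²)*Q) + Q = (4*H + Q*(-18 + 3*H²)) + Q = Q + 4*H + Q*(-18 + 3*H²))
K(p) = 42 (K(p) = (-3 + 4*(-1) + 3*(-3)*(-6 + (-1)²)) - 1*(-4) = (-3 - 4 + 3*(-3)*(-6 + 1)) + 4 = (-3 - 4 + 3*(-3)*(-5)) + 4 = (-3 - 4 + 45) + 4 = 38 + 4 = 42)
M(U) = 2*U
-15015 - M(K(-10)) = -15015 - 2*42 = -15015 - 1*84 = -15015 - 84 = -15099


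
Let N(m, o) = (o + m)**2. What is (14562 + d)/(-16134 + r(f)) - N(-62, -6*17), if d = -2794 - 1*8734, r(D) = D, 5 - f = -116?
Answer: -430688682/16013 ≈ -26896.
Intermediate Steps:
f = 121 (f = 5 - 1*(-116) = 5 + 116 = 121)
N(m, o) = (m + o)**2
d = -11528 (d = -2794 - 8734 = -11528)
(14562 + d)/(-16134 + r(f)) - N(-62, -6*17) = (14562 - 11528)/(-16134 + 121) - (-62 - 6*17)**2 = 3034/(-16013) - (-62 - 102)**2 = 3034*(-1/16013) - 1*(-164)**2 = -3034/16013 - 1*26896 = -3034/16013 - 26896 = -430688682/16013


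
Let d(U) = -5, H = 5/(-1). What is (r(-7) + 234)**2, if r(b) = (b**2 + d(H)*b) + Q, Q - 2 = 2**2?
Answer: 104976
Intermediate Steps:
H = -5 (H = 5*(-1) = -5)
Q = 6 (Q = 2 + 2**2 = 2 + 4 = 6)
r(b) = 6 + b**2 - 5*b (r(b) = (b**2 - 5*b) + 6 = 6 + b**2 - 5*b)
(r(-7) + 234)**2 = ((6 + (-7)**2 - 5*(-7)) + 234)**2 = ((6 + 49 + 35) + 234)**2 = (90 + 234)**2 = 324**2 = 104976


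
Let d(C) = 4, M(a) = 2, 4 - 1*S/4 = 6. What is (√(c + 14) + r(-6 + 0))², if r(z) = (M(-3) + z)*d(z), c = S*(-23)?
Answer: 454 - 96*√22 ≈ 3.7201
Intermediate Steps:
S = -8 (S = 16 - 4*6 = 16 - 24 = -8)
c = 184 (c = -8*(-23) = 184)
r(z) = 8 + 4*z (r(z) = (2 + z)*4 = 8 + 4*z)
(√(c + 14) + r(-6 + 0))² = (√(184 + 14) + (8 + 4*(-6 + 0)))² = (√198 + (8 + 4*(-6)))² = (3*√22 + (8 - 24))² = (3*√22 - 16)² = (-16 + 3*√22)²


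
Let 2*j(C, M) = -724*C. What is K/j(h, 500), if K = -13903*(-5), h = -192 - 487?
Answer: 69515/245798 ≈ 0.28281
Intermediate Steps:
h = -679
j(C, M) = -362*C (j(C, M) = (-724*C)/2 = -362*C)
K = 69515
K/j(h, 500) = 69515/((-362*(-679))) = 69515/245798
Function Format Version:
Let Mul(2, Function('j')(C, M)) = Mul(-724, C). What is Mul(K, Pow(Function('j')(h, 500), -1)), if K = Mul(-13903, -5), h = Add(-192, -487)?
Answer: Rational(69515, 245798) ≈ 0.28281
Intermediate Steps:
h = -679
Function('j')(C, M) = Mul(-362, C) (Function('j')(C, M) = Mul(Rational(1, 2), Mul(-724, C)) = Mul(-362, C))
K = 69515
Mul(K, Pow(Function('j')(h, 500), -1)) = Mul(69515, Pow(Mul(-362, -679), -1)) = Mul(69515, Pow(245798, -1)) = Mul(69515, Rational(1, 245798)) = Rational(69515, 245798)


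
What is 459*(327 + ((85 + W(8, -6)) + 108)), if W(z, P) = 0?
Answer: 238680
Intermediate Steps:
459*(327 + ((85 + W(8, -6)) + 108)) = 459*(327 + ((85 + 0) + 108)) = 459*(327 + (85 + 108)) = 459*(327 + 193) = 459*520 = 238680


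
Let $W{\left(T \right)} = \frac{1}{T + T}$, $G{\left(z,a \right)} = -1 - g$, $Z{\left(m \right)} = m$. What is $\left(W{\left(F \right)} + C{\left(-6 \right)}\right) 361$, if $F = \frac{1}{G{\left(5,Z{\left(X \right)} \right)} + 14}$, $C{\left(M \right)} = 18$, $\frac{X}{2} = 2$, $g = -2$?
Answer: $\frac{18411}{2} \approx 9205.5$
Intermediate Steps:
$X = 4$ ($X = 2 \cdot 2 = 4$)
$G{\left(z,a \right)} = 1$ ($G{\left(z,a \right)} = -1 - -2 = -1 + 2 = 1$)
$F = \frac{1}{15}$ ($F = \frac{1}{1 + 14} = \frac{1}{15} \approx 0.066667$)
$W{\left(T \right)} = \frac{1}{2 T}$
$\left(W{\left(F \right)} + C{\left(-6 \right)}\right) 361 = \left(\frac{\frac{1}{\frac{1}{15}}}{2} + 18\right) 361 = \left(\frac{1}{2} \cdot 15 + 18\right) 361 = \left(\frac{15}{2} + 18\right) 361 = \frac{51}{2} \cdot 361 = \frac{18411}{2}$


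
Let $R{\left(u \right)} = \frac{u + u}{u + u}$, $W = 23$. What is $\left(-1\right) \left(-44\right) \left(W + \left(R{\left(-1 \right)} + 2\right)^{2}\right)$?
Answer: $1408$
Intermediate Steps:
$R{\left(u \right)} = 1$ ($R{\left(u \right)} = \frac{2 u}{2 u} = 2 u \frac{1}{2 u} = 1$)
$\left(-1\right) \left(-44\right) \left(W + \left(R{\left(-1 \right)} + 2\right)^{2}\right) = \left(-1\right) \left(-44\right) \left(23 + \left(1 + 2\right)^{2}\right) = 44 \left(23 + 3^{2}\right) = 44 \left(23 + 9\right) = 44 \cdot 32 = 1408$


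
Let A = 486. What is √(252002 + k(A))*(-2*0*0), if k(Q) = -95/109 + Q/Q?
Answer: 0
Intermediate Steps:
k(Q) = 14/109 (k(Q) = -95*1/109 + 1 = -95/109 + 1 = 14/109)
√(252002 + k(A))*(-2*0*0) = √(252002 + 14/109)*(-2*0*0) = √(27468232/109)*(0*0) = (2*√748509322/109)*0 = 0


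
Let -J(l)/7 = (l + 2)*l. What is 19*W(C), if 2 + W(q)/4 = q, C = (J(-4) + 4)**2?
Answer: 205352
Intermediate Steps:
J(l) = -7*l*(2 + l) (J(l) = -7*(l + 2)*l = -7*(2 + l)*l = -7*l*(2 + l))
C = 2704 (C = (-7*(-4)*(2 - 4) + 4)**2 = (-7*(-4)*(-2) + 4)**2 = (-56 + 4)**2 = (-52)**2 = 2704)
W(q) = -8 + 4*q
19*W(C) = 19*(-8 + 4*2704) = 19*(-8 + 10816) = 19*10808 = 205352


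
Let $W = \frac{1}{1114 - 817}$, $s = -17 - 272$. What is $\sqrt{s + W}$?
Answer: $\frac{2 i \sqrt{708114}}{99} \approx 17.0 i$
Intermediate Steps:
$s = -289$ ($s = -17 - 272 = -289$)
$W = \frac{1}{297}$ ($W = \frac{1}{1114 - 817} = \frac{1}{297} \approx 0.003367$)
$\sqrt{s + W} = \sqrt{-289 + \frac{1}{297}} = \sqrt{- \frac{85832}{297}} = \frac{2 i \sqrt{708114}}{99}$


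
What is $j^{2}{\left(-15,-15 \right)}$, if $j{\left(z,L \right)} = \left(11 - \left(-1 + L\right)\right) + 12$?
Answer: $1521$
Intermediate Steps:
$j{\left(z,L \right)} = 24 - L$ ($j{\left(z,L \right)} = \left(12 - L\right) + 12 = 24 - L$)
$j^{2}{\left(-15,-15 \right)} = \left(24 - -15\right)^{2} = \left(24 + 15\right)^{2} = 39^{2} = 1521$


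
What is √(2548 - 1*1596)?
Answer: 2*√238 ≈ 30.854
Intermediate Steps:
√(2548 - 1*1596) = √(2548 - 1596) = √952 = 2*√238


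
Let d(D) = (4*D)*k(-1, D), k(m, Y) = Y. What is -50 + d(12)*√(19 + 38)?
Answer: -50 + 576*√57 ≈ 4298.7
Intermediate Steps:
d(D) = 4*D² (d(D) = (4*D)*D = 4*D²)
-50 + d(12)*√(19 + 38) = -50 + (4*12²)*√(19 + 38) = -50 + (4*144)*√57 = -50 + 576*√57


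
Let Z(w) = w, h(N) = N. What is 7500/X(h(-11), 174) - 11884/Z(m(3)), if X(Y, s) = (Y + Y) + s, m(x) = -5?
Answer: 460967/190 ≈ 2426.1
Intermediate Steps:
X(Y, s) = s + 2*Y (X(Y, s) = 2*Y + s = s + 2*Y)
7500/X(h(-11), 174) - 11884/Z(m(3)) = 7500/(174 + 2*(-11)) - 11884/(-5) = 7500/(174 - 22) - 11884*(-1/5) = 7500/152 + 11884/5 = 7500*(1/152) + 11884/5 = 1875/38 + 11884/5 = 460967/190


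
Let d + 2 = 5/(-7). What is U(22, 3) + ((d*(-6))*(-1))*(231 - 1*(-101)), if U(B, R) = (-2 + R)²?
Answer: -37841/7 ≈ -5405.9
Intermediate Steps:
d = -19/7 (d = -2 + 5/(-7) = -2 + 5*(-⅐) = -2 - 5/7 = -19/7 ≈ -2.7143)
U(22, 3) + ((d*(-6))*(-1))*(231 - 1*(-101)) = (-2 + 3)² + (-19/7*(-6)*(-1))*(231 - 1*(-101)) = 1² + ((114/7)*(-1))*(231 + 101) = 1 - 114/7*332 = 1 - 37848/7 = -37841/7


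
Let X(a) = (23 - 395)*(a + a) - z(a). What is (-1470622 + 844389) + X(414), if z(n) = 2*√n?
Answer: -934249 - 6*√46 ≈ -9.3429e+5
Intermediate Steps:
X(a) = -744*a - 2*√a (X(a) = (23 - 395)*(a + a) - 2*√a = -744*a - 2*√a)
(-1470622 + 844389) + X(414) = (-1470622 + 844389) + (-744*414 - 6*√46) = -626233 + (-308016 - 6*√46) = -934249 - 6*√46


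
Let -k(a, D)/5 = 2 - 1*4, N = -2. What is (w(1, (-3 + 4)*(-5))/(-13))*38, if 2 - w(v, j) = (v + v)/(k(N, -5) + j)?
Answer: -304/65 ≈ -4.6769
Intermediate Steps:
k(a, D) = 10 (k(a, D) = -5*(2 - 1*4) = -5*(2 - 4) = -5*(-2) = 10)
w(v, j) = 2 - 2*v/(10 + j) (w(v, j) = 2 - (v + v)/(10 + j) = 2 - 2*v/(10 + j))
(w(1, (-3 + 4)*(-5))/(-13))*38 = ((2*(10 + (-3 + 4)*(-5) - 1*1)/(10 + (-3 + 4)*(-5)))/(-13))*38 = ((2*(10 + 1*(-5) - 1)/(10 + 1*(-5)))*(-1/13))*38 = ((2*(10 - 5 - 1)/(10 - 5))*(-1/13))*38 = ((2*4/5)*(-1/13))*38 = ((2*(⅕)*4)*(-1/13))*38 = ((8/5)*(-1/13))*38 = -8/65*38 = -304/65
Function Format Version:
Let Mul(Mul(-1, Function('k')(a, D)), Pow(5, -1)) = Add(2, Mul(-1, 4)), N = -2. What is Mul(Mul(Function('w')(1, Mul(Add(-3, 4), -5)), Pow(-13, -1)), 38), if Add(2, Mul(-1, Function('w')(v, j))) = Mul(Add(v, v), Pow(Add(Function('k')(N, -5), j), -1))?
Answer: Rational(-304, 65) ≈ -4.6769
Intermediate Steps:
Function('k')(a, D) = 10 (Function('k')(a, D) = Mul(-5, Add(2, Mul(-1, 4))) = Mul(-5, Add(2, -4)) = Mul(-5, -2) = 10)
Function('w')(v, j) = Add(2, Mul(-2, v, Pow(Add(10, j), -1))) (Function('w')(v, j) = Add(2, Mul(-1, Mul(Add(v, v), Pow(Add(10, j), -1)))) = Add(2, Mul(-1, Mul(Mul(2, v), Pow(Add(10, j), -1)))) = Add(2, Mul(-1, Mul(2, v, Pow(Add(10, j), -1)))) = Add(2, Mul(-2, v, Pow(Add(10, j), -1))))
Mul(Mul(Function('w')(1, Mul(Add(-3, 4), -5)), Pow(-13, -1)), 38) = Mul(Mul(Mul(2, Pow(Add(10, Mul(Add(-3, 4), -5)), -1), Add(10, Mul(Add(-3, 4), -5), Mul(-1, 1))), Pow(-13, -1)), 38) = Mul(Mul(Mul(2, Pow(Add(10, Mul(1, -5)), -1), Add(10, Mul(1, -5), -1)), Rational(-1, 13)), 38) = Mul(Mul(Mul(2, Pow(Add(10, -5), -1), Add(10, -5, -1)), Rational(-1, 13)), 38) = Mul(Mul(Mul(2, Pow(5, -1), 4), Rational(-1, 13)), 38) = Mul(Mul(Mul(2, Rational(1, 5), 4), Rational(-1, 13)), 38) = Mul(Mul(Rational(8, 5), Rational(-1, 13)), 38) = Mul(Rational(-8, 65), 38) = Rational(-304, 65)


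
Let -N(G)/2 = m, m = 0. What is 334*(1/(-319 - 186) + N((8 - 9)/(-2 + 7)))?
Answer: -334/505 ≈ -0.66139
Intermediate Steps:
N(G) = 0 (N(G) = -2*0 = 0)
334*(1/(-319 - 186) + N((8 - 9)/(-2 + 7))) = 334*(1/(-319 - 186) + 0) = 334*(1/(-505) + 0) = 334*(-1/505 + 0) = 334*(-1/505) = -334/505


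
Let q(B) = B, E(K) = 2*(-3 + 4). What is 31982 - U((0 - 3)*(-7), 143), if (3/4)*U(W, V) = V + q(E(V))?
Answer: 95366/3 ≈ 31789.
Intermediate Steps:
E(K) = 2 (E(K) = 2*1 = 2)
U(W, V) = 8/3 + 4*V/3 (U(W, V) = 4*(V + 2)/3 = 4*(2 + V)/3 = 8/3 + 4*V/3)
31982 - U((0 - 3)*(-7), 143) = 31982 - (8/3 + (4/3)*143) = 31982 - (8/3 + 572/3) = 31982 - 1*580/3 = 31982 - 580/3 = 95366/3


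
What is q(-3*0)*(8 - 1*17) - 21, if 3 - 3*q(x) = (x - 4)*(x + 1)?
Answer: -42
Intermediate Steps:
q(x) = 1 - (1 + x)*(-4 + x)/3 (q(x) = 1 - (x - 4)*(x + 1)/3 = 1 - (-4 + x)*(1 + x)/3 = 1 - (1 + x)*(-4 + x)/3)
q(-3*0)*(8 - 1*17) - 21 = (7/3 - 3*0 - (-3*0)**2/3)*(8 - 1*17) - 21 = (7/3 + 0 - 1/3*0**2)*(8 - 17) - 21 = (7/3 + 0 - 1/3*0)*(-9) - 21 = (7/3 + 0 + 0)*(-9) - 21 = (7/3)*(-9) - 21 = -21 - 21 = -42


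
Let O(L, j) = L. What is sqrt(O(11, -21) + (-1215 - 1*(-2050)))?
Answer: 3*sqrt(94) ≈ 29.086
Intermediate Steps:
sqrt(O(11, -21) + (-1215 - 1*(-2050))) = sqrt(11 + (-1215 - 1*(-2050))) = sqrt(11 + (-1215 + 2050)) = sqrt(11 + 835) = sqrt(846) = 3*sqrt(94)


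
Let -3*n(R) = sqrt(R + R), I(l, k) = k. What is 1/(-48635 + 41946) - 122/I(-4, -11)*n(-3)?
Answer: -1/6689 - 122*I*sqrt(6)/33 ≈ -0.0001495 - 9.0557*I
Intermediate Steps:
n(R) = -sqrt(2)*sqrt(R)/3 (n(R) = -sqrt(R + R)/3 = -sqrt(2)*sqrt(R)/3)
1/(-48635 + 41946) - 122/I(-4, -11)*n(-3) = 1/(-48635 + 41946) - 122/(-11)*(-sqrt(2)*sqrt(-3)/3) = 1/(-6689) - 122*(-1/11)*(-sqrt(2)*I*sqrt(3)/3) = -1/6689 - (-122)*(-I*sqrt(6)/3)/11 = -1/6689 - 122*I*sqrt(6)/33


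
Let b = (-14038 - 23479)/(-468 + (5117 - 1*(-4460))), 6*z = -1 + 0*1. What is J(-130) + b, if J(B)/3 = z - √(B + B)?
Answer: -84143/18218 - 6*I*√65 ≈ -4.6187 - 48.374*I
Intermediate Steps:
z = -⅙ (z = (-1 + 0*1)/6 = (-1 + 0)/6 = (⅙)*(-1) = -⅙ ≈ -0.16667)
J(B) = -½ - 3*√2*√B (J(B) = 3*(-⅙ - √(B + B)) = 3*(-⅙ - √(2*B)) = 3*(-⅙ - √2*√B) = -½ - 3*√2*√B)
b = -37517/9109 (b = -37517/(-468 + (5117 + 4460)) = -37517/(-468 + 9577) = -37517/9109 ≈ -4.1187)
J(-130) + b = (-½ - 3*√2*√(-130)) - 37517/9109 = (-½ - 3*√2*I*√130) - 37517/9109 = (-½ - 6*I*√65) - 37517/9109 = -84143/18218 - 6*I*√65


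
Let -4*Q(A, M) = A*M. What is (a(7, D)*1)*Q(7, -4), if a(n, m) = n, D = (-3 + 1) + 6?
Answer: 49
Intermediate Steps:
D = 4 (D = -2 + 6 = 4)
Q(A, M) = -A*M/4
(a(7, D)*1)*Q(7, -4) = (7*1)*(-1/4*7*(-4)) = 7*7 = 49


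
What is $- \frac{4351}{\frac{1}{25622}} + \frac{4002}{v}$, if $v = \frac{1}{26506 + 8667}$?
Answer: $29281024$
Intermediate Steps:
$v = \frac{1}{35173} \approx 2.8431 \cdot 10^{-5}$
$- \frac{4351}{\frac{1}{25622}} + \frac{4002}{v} = - \frac{4351}{\frac{1}{25622}} + 4002 \frac{1}{\frac{1}{35173}} = - 4351 \frac{1}{\frac{1}{25622}} + 4002 \cdot 35173 = \left(-4351\right) 25622 + 140762346 = -111481322 + 140762346 = 29281024$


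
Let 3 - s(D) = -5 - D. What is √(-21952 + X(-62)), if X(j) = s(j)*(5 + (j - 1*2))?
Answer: I*√18766 ≈ 136.99*I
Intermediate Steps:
s(D) = 8 + D (s(D) = 3 - (-5 - D) = 3 + (5 + D) = 8 + D)
X(j) = (3 + j)*(8 + j) (X(j) = (8 + j)*(5 + (j - 1*2)) = (8 + j)*(5 + (j - 2)) = (8 + j)*(5 + (-2 + j)) = (8 + j)*(3 + j) = (3 + j)*(8 + j))
√(-21952 + X(-62)) = √(-21952 + (3 - 62)*(8 - 62)) = √(-21952 - 59*(-54)) = √(-21952 + 3186) = √(-18766) = I*√18766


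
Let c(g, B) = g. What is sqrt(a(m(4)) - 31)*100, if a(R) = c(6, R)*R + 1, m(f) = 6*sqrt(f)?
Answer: 100*sqrt(42) ≈ 648.07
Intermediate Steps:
a(R) = 1 + 6*R (a(R) = 6*R + 1 = 1 + 6*R)
sqrt(a(m(4)) - 31)*100 = sqrt((1 + 6*(6*sqrt(4))) - 31)*100 = sqrt((1 + 6*(6*2)) - 31)*100 = sqrt((1 + 6*12) - 31)*100 = sqrt((1 + 72) - 31)*100 = sqrt(73 - 31)*100 = sqrt(42)*100 = 100*sqrt(42)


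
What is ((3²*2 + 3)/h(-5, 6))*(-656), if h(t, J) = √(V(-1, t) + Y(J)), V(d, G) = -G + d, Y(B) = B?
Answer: -6888*√10/5 ≈ -4356.4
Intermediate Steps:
V(d, G) = d - G
h(t, J) = √(-1 + J - t) (h(t, J) = √((-1 - t) + J) = √(-1 + J - t))
((3²*2 + 3)/h(-5, 6))*(-656) = ((3²*2 + 3)/(√(-1 + 6 - 1*(-5))))*(-656) = ((9*2 + 3)/(√(-1 + 6 + 5)))*(-656) = ((18 + 3)/(√10))*(-656) = (21*(√10/10))*(-656) = (21*√10/10)*(-656) = -6888*√10/5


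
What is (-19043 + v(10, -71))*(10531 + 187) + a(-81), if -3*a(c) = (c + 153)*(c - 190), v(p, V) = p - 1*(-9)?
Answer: -203892728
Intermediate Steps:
v(p, V) = 9 + p (v(p, V) = p + 9 = 9 + p)
a(c) = -(-190 + c)*(153 + c)/3 (a(c) = -(c + 153)*(c - 190)/3 = -(153 + c)*(-190 + c)/3 = -(-190 + c)*(153 + c)/3)
(-19043 + v(10, -71))*(10531 + 187) + a(-81) = (-19043 + (9 + 10))*(10531 + 187) + (9690 - ⅓*(-81)² + (37/3)*(-81)) = (-19043 + 19)*10718 + (9690 - ⅓*6561 - 999) = -19024*10718 + (9690 - 2187 - 999) = -203899232 + 6504 = -203892728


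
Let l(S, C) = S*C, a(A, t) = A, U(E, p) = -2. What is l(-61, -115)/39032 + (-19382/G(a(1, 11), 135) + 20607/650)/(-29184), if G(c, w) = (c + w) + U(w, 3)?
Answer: 1138473124799/6201029452800 ≈ 0.18359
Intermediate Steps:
G(c, w) = -2 + c + w (G(c, w) = (c + w) - 2 = -2 + c + w)
l(S, C) = C*S
l(-61, -115)/39032 + (-19382/G(a(1, 11), 135) + 20607/650)/(-29184) = -115*(-61)/39032 + (-19382/(-2 + 1 + 135) + 20607/650)/(-29184) = 7015*(1/39032) + (-19382/134 + 20607*(1/650))*(-1/29184) = 7015/39032 + (-19382*1/134 + 20607/650)*(-1/29184) = 7015/39032 + (-9691/67 + 20607/650)*(-1/29184) = 7015/39032 - 4918481/43550*(-1/29184) = 7015/39032 + 4918481/1270963200 = 1138473124799/6201029452800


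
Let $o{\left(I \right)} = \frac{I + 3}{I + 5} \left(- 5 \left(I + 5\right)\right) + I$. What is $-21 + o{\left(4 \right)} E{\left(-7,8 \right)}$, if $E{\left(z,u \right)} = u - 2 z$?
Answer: $-703$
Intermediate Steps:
$o{\left(I \right)} = I + \frac{\left(-25 - 5 I\right) \left(3 + I\right)}{5 + I}$ ($o{\left(I \right)} = \frac{3 + I}{5 + I} \left(- 5 \left(5 + I\right)\right) + I = \frac{3 + I}{5 + I} \left(-25 - 5 I\right) + I = \frac{\left(-25 - 5 I\right) \left(3 + I\right)}{5 + I} + I = I + \frac{\left(-25 - 5 I\right) \left(3 + I\right)}{5 + I}$)
$-21 + o{\left(4 \right)} E{\left(-7,8 \right)} = -21 + \left(-15 - 16\right) \left(8 - -14\right) = -21 + \left(-15 - 16\right) \left(8 + 14\right) = -21 - 682 = -703$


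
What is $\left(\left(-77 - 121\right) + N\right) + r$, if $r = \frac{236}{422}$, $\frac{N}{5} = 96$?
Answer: $\frac{59620}{211} \approx 282.56$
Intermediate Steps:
$N = 480$ ($N = 5 \cdot 96 = 480$)
$r = \frac{118}{211}$ ($r = 236 \cdot \frac{1}{422} = \frac{118}{211} \approx 0.55924$)
$\left(\left(-77 - 121\right) + N\right) + r = \left(\left(-77 - 121\right) + 480\right) + \frac{118}{211} = \left(-198 + 480\right) + \frac{118}{211} = 282 + \frac{118}{211} = \frac{59620}{211}$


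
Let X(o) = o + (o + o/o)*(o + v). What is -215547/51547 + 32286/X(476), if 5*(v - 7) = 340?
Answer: -55089925299/13572479741 ≈ -4.0589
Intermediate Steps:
v = 75 (v = 7 + (⅕)*340 = 7 + 68 = 75)
X(o) = o + (1 + o)*(75 + o) (X(o) = o + (o + o/o)*(o + 75) = o + (o + 1)*(75 + o) = o + (1 + o)*(75 + o))
-215547/51547 + 32286/X(476) = -215547/51547 + 32286/(75 + 476² + 77*476) = -215547*1/51547 + 32286/(75 + 226576 + 36652) = -215547/51547 + 32286/263303 = -55089925299/13572479741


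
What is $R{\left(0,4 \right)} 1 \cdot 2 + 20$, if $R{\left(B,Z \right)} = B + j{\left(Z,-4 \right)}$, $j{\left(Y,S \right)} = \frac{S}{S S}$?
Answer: $\frac{39}{2} \approx 19.5$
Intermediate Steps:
$j{\left(Y,S \right)} = \frac{1}{S}$ ($j{\left(Y,S \right)} = \frac{S}{S^{2}} = \frac{1}{S}$)
$R{\left(B,Z \right)} = - \frac{1}{4} + B$ ($R{\left(B,Z \right)} = B + \frac{1}{-4} = B - \frac{1}{4} = - \frac{1}{4} + B$)
$R{\left(0,4 \right)} 1 \cdot 2 + 20 = \left(- \frac{1}{4} + 0\right) 1 \cdot 2 + 20 = \left(- \frac{1}{4}\right) 1 \cdot 2 + 20 = \left(- \frac{1}{4}\right) 2 + 20 = - \frac{1}{2} + 20 = \frac{39}{2}$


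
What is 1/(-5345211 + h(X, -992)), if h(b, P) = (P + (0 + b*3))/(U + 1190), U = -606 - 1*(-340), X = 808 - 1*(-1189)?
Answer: -924/4938969965 ≈ -1.8708e-7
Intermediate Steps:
X = 1997 (X = 808 + 1189 = 1997)
U = -266 (U = -606 + 340 = -266)
h(b, P) = b/308 + P/924 (h(b, P) = (P + (0 + b*3))/(-266 + 1190) = (P + (0 + 3*b))/924 = (P + 3*b)*(1/924) = b/308 + P/924)
1/(-5345211 + h(X, -992)) = 1/(-5345211 + ((1/308)*1997 + (1/924)*(-992))) = 1/(-5345211 + (1997/308 - 248/231)) = 1/(-5345211 + 4999/924) = 1/(-4938969965/924) = -924/4938969965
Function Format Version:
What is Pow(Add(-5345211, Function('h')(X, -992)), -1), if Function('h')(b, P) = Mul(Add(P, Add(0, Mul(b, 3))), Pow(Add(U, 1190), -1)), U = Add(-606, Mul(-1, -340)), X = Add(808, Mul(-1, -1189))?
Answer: Rational(-924, 4938969965) ≈ -1.8708e-7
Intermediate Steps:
X = 1997 (X = Add(808, 1189) = 1997)
U = -266 (U = Add(-606, 340) = -266)
Function('h')(b, P) = Add(Mul(Rational(1, 308), b), Mul(Rational(1, 924), P)) (Function('h')(b, P) = Mul(Add(P, Add(0, Mul(b, 3))), Pow(Add(-266, 1190), -1)) = Mul(Add(P, Add(0, Mul(3, b))), Pow(924, -1)) = Mul(Add(P, Mul(3, b)), Rational(1, 924)) = Add(Mul(Rational(1, 308), b), Mul(Rational(1, 924), P)))
Pow(Add(-5345211, Function('h')(X, -992)), -1) = Pow(Add(-5345211, Add(Mul(Rational(1, 308), 1997), Mul(Rational(1, 924), -992))), -1) = Pow(Add(-5345211, Add(Rational(1997, 308), Rational(-248, 231))), -1) = Pow(Add(-5345211, Rational(4999, 924)), -1) = Pow(Rational(-4938969965, 924), -1) = Rational(-924, 4938969965)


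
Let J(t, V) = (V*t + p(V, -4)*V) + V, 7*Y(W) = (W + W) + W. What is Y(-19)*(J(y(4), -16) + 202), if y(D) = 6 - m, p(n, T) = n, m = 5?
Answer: -24282/7 ≈ -3468.9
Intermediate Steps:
Y(W) = 3*W/7 (Y(W) = ((W + W) + W)/7 = (2*W + W)/7 = (3*W)/7 = 3*W/7)
y(D) = 1 (y(D) = 6 - 1*5 = 6 - 5 = 1)
J(t, V) = V + V² + V*t (J(t, V) = (V*t + V*V) + V = (V*t + V²) + V = (V² + V*t) + V = V + V² + V*t)
Y(-19)*(J(y(4), -16) + 202) = ((3/7)*(-19))*(-16*(1 - 16 + 1) + 202) = -57*(-16*(-14) + 202)/7 = -57*(224 + 202)/7 = -57/7*426 = -24282/7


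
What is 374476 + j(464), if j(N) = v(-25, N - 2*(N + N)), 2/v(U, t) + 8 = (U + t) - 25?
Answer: 271495099/725 ≈ 3.7448e+5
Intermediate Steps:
v(U, t) = 2/(-33 + U + t) (v(U, t) = 2/(-8 + ((U + t) - 25)) = 2/(-8 + (-25 + U + t)) = 2/(-33 + U + t))
j(N) = 2/(-58 - 3*N) (j(N) = 2/(-33 - 25 + (N - 2*(N + N))) = 2/(-33 - 25 + (N - 4*N)) = 2/(-33 - 25 - 3*N) = 2/(-58 - 3*N))
374476 + j(464) = 374476 - 2/(58 + 3*464) = 374476 - 2/(58 + 1392) = 374476 - 2/1450 = 374476 - 2*1/1450 = 374476 - 1/725 = 271495099/725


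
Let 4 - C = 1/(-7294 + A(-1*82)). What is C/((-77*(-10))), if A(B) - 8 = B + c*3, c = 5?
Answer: 29413/5661810 ≈ 0.0051950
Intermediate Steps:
A(B) = 23 + B (A(B) = 8 + (B + 5*3) = 8 + (B + 15) = 8 + (15 + B) = 23 + B)
C = 29413/7353 (C = 4 - 1/(-7294 + (23 - 1*82)) = 4 - 1/(-7294 + (23 - 82)) = 4 - 1/(-7294 - 59) = 4 - 1/(-7353) = 4 - 1*(-1/7353) = 4 + 1/7353 = 29413/7353 ≈ 4.0001)
C/((-77*(-10))) = 29413/(7353*((-77*(-10)))) = (29413/7353)/770 = (29413/7353)*(1/770) = 29413/5661810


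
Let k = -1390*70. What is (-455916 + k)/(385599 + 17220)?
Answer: -553216/402819 ≈ -1.3734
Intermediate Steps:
k = -97300
(-455916 + k)/(385599 + 17220) = (-455916 - 97300)/(385599 + 17220) = -553216/402819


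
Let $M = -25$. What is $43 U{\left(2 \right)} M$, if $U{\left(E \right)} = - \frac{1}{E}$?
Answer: $\frac{1075}{2} \approx 537.5$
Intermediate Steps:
$43 U{\left(2 \right)} M = 43 \left(- \frac{1}{2}\right) \left(-25\right) = \left(- \frac{43}{2}\right) \left(-25\right) = \frac{1075}{2}$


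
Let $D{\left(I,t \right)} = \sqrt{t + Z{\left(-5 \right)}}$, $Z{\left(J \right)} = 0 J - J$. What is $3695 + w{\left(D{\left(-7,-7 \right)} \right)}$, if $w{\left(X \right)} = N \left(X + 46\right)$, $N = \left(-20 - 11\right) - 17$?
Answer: $1487 - 48 i \sqrt{2} \approx 1487.0 - 67.882 i$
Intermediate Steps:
$Z{\left(J \right)} = - J$ ($Z{\left(J \right)} = 0 - J = - J$)
$N = -48$ ($N = -31 - 17 = -48$)
$D{\left(I,t \right)} = \sqrt{5 + t}$ ($D{\left(I,t \right)} = \sqrt{t - -5} = \sqrt{t + 5} = \sqrt{5 + t}$)
$w{\left(X \right)} = -2208 - 48 X$ ($w{\left(X \right)} = - 48 \left(X + 46\right) = - 48 \left(46 + X\right) = -2208 - 48 X$)
$3695 + w{\left(D{\left(-7,-7 \right)} \right)} = 3695 - \left(2208 + 48 \sqrt{5 - 7}\right) = 3695 - \left(2208 + 48 \sqrt{-2}\right) = 3695 - \left(2208 + 48 i \sqrt{2}\right) = 1487 - 48 i \sqrt{2}$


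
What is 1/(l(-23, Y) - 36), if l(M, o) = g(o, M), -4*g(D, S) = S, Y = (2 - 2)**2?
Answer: -4/121 ≈ -0.033058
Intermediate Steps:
Y = 0 (Y = 0**2 = 0)
g(D, S) = -S/4
l(M, o) = -M/4
1/(l(-23, Y) - 36) = 1/(-1/4*(-23) - 36) = 1/(23/4 - 36) = 1/(-121/4) = -4/121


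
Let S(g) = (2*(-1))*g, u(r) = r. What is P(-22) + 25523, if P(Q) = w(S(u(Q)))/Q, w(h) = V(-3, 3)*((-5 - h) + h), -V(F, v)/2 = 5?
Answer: 280728/11 ≈ 25521.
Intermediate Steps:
V(F, v) = -10 (V(F, v) = -2*5 = -10)
S(g) = -2*g
w(h) = 50 (w(h) = -10*((-5 - h) + h) = -10*(-5) = 50)
P(Q) = 50/Q
P(-22) + 25523 = 50/(-22) + 25523 = 50*(-1/22) + 25523 = -25/11 + 25523 = 280728/11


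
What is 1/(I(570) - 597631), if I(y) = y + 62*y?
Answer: -1/561721 ≈ -1.7802e-6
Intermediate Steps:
I(y) = 63*y
1/(I(570) - 597631) = 1/(63*570 - 597631) = 1/(35910 - 597631) = 1/(-561721) = -1/561721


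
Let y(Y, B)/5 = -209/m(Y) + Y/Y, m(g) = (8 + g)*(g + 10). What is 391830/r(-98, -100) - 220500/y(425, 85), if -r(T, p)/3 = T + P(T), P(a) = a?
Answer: -57267554605/1317022 ≈ -43483.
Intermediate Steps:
m(g) = (8 + g)*(10 + g)
y(Y, B) = 5 - 1045/(80 + Y² + 18*Y) (y(Y, B) = 5*(-209/(80 + Y² + 18*Y) + Y/Y) = 5*(-209/(80 + Y² + 18*Y) + 1) = 5*(1 - 209/(80 + Y² + 18*Y)) = 5 - 1045/(80 + Y² + 18*Y))
r(T, p) = -6*T (r(T, p) = -3*(T + T) = -6*T)
391830/r(-98, -100) - 220500/y(425, 85) = 391830/((-6*(-98))) - 220500*(80 + 425² + 18*425)/(5*(-129 + 425² + 18*425)) = 391830/588 - 220500*(80 + 180625 + 7650)/(5*(-129 + 180625 + 7650)) = 391830*(1/588) - 220500/(5*188146/188355) = 65305/98 - 220500/(5*(1/188355)*188146) = 65305/98 - 220500/188146/37671 = 65305/98 - 220500*37671/188146 = 65305/98 - 593318250/13439 = -57267554605/1317022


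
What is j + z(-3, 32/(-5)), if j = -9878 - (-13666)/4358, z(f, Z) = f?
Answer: -21523866/2179 ≈ -9877.9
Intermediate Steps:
j = -21517329/2179 (j = -9878 - (-13666)/4358 = -9878 - 1*(-6833/2179) = -9878 + 6833/2179 = -21517329/2179 ≈ -9874.9)
j + z(-3, 32/(-5)) = -21517329/2179 - 3 = -21523866/2179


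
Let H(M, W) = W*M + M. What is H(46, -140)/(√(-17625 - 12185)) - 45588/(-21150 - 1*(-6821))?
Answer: 45588/14329 + 3197*I*√29810/14905 ≈ 3.1815 + 37.033*I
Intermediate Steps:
H(M, W) = M + M*W (H(M, W) = M*W + M = M + M*W)
H(46, -140)/(√(-17625 - 12185)) - 45588/(-21150 - 1*(-6821)) = (46*(1 - 140))/(√(-17625 - 12185)) - 45588/(-21150 - 1*(-6821)) = (46*(-139))/(√(-29810)) - 45588/(-21150 + 6821) = -6394*(-I*√29810/29810) - 45588/(-14329) = -(-3197)*I*√29810/14905 - 45588*(-1/14329) = 3197*I*√29810/14905 + 45588/14329 = 45588/14329 + 3197*I*√29810/14905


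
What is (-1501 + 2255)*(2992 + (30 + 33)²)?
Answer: 5248594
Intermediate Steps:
(-1501 + 2255)*(2992 + (30 + 33)²) = 754*(2992 + 63²) = 754*(2992 + 3969) = 754*6961 = 5248594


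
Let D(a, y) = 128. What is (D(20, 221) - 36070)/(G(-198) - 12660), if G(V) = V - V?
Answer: 17971/6330 ≈ 2.8390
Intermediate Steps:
G(V) = 0
(D(20, 221) - 36070)/(G(-198) - 12660) = (128 - 36070)/(0 - 12660) = -35942/(-12660) = -35942*(-1/12660) = 17971/6330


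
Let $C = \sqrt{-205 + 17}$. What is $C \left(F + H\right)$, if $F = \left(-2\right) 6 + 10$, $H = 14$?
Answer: $24 i \sqrt{47} \approx 164.54 i$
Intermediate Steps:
$F = -2$ ($F = -12 + 10 = -2$)
$C = 2 i \sqrt{47}$ ($C = \sqrt{-188} = 2 i \sqrt{47} \approx 13.711 i$)
$C \left(F + H\right) = 2 i \sqrt{47} \left(-2 + 14\right) = 2 i \sqrt{47} \cdot 12 = 24 i \sqrt{47}$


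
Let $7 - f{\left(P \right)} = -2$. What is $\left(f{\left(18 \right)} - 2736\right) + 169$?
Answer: $-2558$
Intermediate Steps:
$f{\left(P \right)} = 9$ ($f{\left(P \right)} = 7 - -2 = 7 + 2 = 9$)
$\left(f{\left(18 \right)} - 2736\right) + 169 = \left(9 - 2736\right) + 169 = -2727 + 169 = -2558$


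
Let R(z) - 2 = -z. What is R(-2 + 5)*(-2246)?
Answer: 2246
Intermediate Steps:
R(z) = 2 - z
R(-2 + 5)*(-2246) = (2 - (-2 + 5))*(-2246) = (2 - 1*3)*(-2246) = (2 - 3)*(-2246) = -1*(-2246) = 2246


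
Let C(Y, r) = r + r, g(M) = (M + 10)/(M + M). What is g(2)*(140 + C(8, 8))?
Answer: 468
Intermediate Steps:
g(M) = (10 + M)/(2*M) (g(M) = (10 + M)/((2*M)) = (10 + M)*(1/(2*M)) = (10 + M)/(2*M))
C(Y, r) = 2*r
g(2)*(140 + C(8, 8)) = ((½)*(10 + 2)/2)*(140 + 2*8) = ((½)*(½)*12)*(140 + 16) = 3*156 = 468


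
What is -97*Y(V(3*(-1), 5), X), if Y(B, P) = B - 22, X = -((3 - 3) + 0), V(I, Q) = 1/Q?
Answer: 10573/5 ≈ 2114.6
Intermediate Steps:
X = 0 (X = -(0 + 0) = -1*0 = 0)
Y(B, P) = -22 + B
-97*Y(V(3*(-1), 5), X) = -97*(-22 + 1/5) = -97*(-109/5) = 10573/5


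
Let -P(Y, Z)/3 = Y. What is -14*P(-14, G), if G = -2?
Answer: -588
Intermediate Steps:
P(Y, Z) = -3*Y
-14*P(-14, G) = -(-42)*(-14) = -14*42 = -588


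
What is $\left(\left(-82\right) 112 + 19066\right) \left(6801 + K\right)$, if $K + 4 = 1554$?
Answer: $82524582$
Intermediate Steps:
$K = 1550$ ($K = -4 + 1554 = 1550$)
$\left(\left(-82\right) 112 + 19066\right) \left(6801 + K\right) = \left(\left(-82\right) 112 + 19066\right) \left(6801 + 1550\right) = \left(-9184 + 19066\right) 8351 = 9882 \cdot 8351 = 82524582$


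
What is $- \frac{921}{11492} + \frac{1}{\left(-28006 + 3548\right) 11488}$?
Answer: $- \frac{64694152169}{807236876992} \approx -0.080143$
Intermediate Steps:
$- \frac{921}{11492} + \frac{1}{\left(-28006 + 3548\right) 11488} = \left(-921\right) \frac{1}{11492} + \frac{1}{-24458} \cdot \frac{1}{11488} = - \frac{921}{11492} - \frac{1}{280973504} = - \frac{64694152169}{807236876992}$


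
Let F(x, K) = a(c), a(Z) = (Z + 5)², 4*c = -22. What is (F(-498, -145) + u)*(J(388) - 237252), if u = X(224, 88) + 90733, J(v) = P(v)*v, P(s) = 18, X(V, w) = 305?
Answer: -20963195751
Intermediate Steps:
c = -11/2 (c = (¼)*(-22) = -11/2 ≈ -5.5000)
a(Z) = (5 + Z)²
F(x, K) = ¼ (F(x, K) = (5 - 11/2)² = (-½)² = ¼)
J(v) = 18*v
u = 91038 (u = 305 + 90733 = 91038)
(F(-498, -145) + u)*(J(388) - 237252) = (¼ + 91038)*(18*388 - 237252) = 364153*(6984 - 237252)/4 = (364153/4)*(-230268) = -20963195751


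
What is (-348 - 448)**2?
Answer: 633616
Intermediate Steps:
(-348 - 448)**2 = (-796)**2 = 633616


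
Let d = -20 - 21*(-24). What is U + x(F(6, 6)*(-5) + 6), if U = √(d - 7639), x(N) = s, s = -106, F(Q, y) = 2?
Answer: -106 + 3*I*√795 ≈ -106.0 + 84.587*I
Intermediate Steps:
x(N) = -106
d = 484 (d = -20 + 504 = 484)
U = 3*I*√795 (U = √(484 - 7639) = √(-7155) = 3*I*√795 ≈ 84.587*I)
U + x(F(6, 6)*(-5) + 6) = 3*I*√795 - 106 = -106 + 3*I*√795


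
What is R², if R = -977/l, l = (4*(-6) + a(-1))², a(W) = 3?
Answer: 954529/194481 ≈ 4.9081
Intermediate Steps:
l = 441 (l = (4*(-6) + 3)² = (-24 + 3)² = (-21)² = 441)
R = -977/441 ≈ -2.2154
R² = (-977/441)² = 954529/194481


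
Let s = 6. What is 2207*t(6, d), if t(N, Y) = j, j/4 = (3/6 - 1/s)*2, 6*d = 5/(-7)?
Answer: 17656/3 ≈ 5885.3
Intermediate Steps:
d = -5/42 (d = (5/(-7))/6 = (5*(-1/7))/6 = (1/6)*(-5/7) = -5/42 ≈ -0.11905)
j = 8/3 (j = 4*((3/6 - 1/6)*2) = 4*((3*(1/6) - 1*1/6)*2) = 4*((1/2 - 1/6)*2) = 4*((1/3)*2) = 4*(2/3) = 8/3 ≈ 2.6667)
t(N, Y) = 8/3
2207*t(6, d) = 2207*(8/3) = 17656/3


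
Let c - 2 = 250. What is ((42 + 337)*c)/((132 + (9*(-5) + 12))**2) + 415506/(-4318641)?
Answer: 5041881362/522555561 ≈ 9.6485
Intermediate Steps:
c = 252 (c = 2 + 250 = 252)
((42 + 337)*c)/((132 + (9*(-5) + 12))**2) + 415506/(-4318641) = ((42 + 337)*252)/((132 + (9*(-5) + 12))**2) + 415506/(-4318641) = (379*252)/((132 + (-45 + 12))**2) + 415506*(-1/4318641) = 95508/((132 - 33)**2) - 138502/1439547 = 95508/(99**2) - 138502/1439547 = 95508/9801 - 138502/1439547 = 95508*(1/9801) - 138502/1439547 = 10612/1089 - 138502/1439547 = 5041881362/522555561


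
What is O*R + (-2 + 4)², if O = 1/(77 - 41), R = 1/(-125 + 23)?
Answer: 14687/3672 ≈ 3.9997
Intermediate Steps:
R = -1/102 (R = 1/(-102) = -1/102 ≈ -0.0098039)
O = 1/36 ≈ 0.027778
O*R + (-2 + 4)² = (1/36)*(-1/102) + (-2 + 4)² = -1/3672 + 2² = -1/3672 + 4 = 14687/3672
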